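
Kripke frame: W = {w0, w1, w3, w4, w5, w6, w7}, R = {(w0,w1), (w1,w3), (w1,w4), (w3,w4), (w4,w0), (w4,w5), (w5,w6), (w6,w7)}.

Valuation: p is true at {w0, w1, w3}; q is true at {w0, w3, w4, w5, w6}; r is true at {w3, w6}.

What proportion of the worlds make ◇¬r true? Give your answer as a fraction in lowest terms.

5/7

w0: successors {w1}; ¬r there: w1:T. ✓
w1: successors {w3, w4}; ¬r there: w3:F, w4:T. ✓
w3: successors {w4}; ¬r there: w4:T. ✓
w4: successors {w0, w5}; ¬r there: w0:T, w5:T. ✓
w5: successors {w6}; ¬r there: w6:F. ✗
w6: successors {w7}; ¬r there: w7:T. ✓
w7: no successors, so ◇¬r fails. ✗
That's 5 of 7 worlds, so 5/7.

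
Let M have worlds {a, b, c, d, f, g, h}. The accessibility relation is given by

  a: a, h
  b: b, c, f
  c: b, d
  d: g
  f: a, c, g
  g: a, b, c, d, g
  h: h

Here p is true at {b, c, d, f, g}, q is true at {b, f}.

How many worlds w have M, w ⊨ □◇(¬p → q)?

3

a: successors {a, h}; ◇(¬p → q) there: a:F, h:F. ✗
b: successors {b, c, f}; ◇(¬p → q) there: b:T, c:T, f:T. ✓
c: successors {b, d}; ◇(¬p → q) there: b:T, d:T. ✓
d: successors {g}; ◇(¬p → q) there: g:T. ✓
f: successors {a, c, g}; ◇(¬p → q) there: a:F, c:T, g:T. ✗
g: successors {a, b, c, d, g}; ◇(¬p → q) there: a:F, b:T, c:T, d:T, g:T. ✗
h: successors {h}; ◇(¬p → q) there: h:F. ✗
Satisfying worlds: {b, c, d}.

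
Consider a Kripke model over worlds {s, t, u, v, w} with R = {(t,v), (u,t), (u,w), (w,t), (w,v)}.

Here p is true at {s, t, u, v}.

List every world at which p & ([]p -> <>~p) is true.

{u}

s: p is T, []p -> <>~p is F. ✗
t: p is T, []p -> <>~p is F. ✗
u: p is T, []p -> <>~p is T. ✓
v: p is T, []p -> <>~p is F. ✗
w: p is F, []p -> <>~p is F. ✗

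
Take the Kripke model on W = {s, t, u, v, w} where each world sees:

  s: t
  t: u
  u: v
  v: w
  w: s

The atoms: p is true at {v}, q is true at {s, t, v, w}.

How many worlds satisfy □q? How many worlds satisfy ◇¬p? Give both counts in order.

4 and 4

For □q:
s: successors {t}; q there: t:T. ✓
t: successors {u}; q there: u:F. ✗
u: successors {v}; q there: v:T. ✓
v: successors {w}; q there: w:T. ✓
w: successors {s}; q there: s:T. ✓
— 4 worlds.
For ◇¬p:
s: successors {t}; ¬p there: t:T. ✓
t: successors {u}; ¬p there: u:T. ✓
u: successors {v}; ¬p there: v:F. ✗
v: successors {w}; ¬p there: w:T. ✓
w: successors {s}; ¬p there: s:T. ✓
— 4 worlds.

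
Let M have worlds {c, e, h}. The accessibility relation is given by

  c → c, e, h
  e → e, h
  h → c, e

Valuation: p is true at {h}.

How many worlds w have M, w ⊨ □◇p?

c: successors {c, e, h}; ◇p there: c:T, e:T, h:F. ✗
e: successors {e, h}; ◇p there: e:T, h:F. ✗
h: successors {c, e}; ◇p there: c:T, e:T. ✓
Satisfying worlds: {h}.

1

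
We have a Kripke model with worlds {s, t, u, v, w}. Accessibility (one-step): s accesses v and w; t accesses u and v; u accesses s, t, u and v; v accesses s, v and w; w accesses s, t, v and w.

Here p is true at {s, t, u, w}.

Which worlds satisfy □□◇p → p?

s: □□◇p is T, p is T. ✓
t: □□◇p is T, p is T. ✓
u: □□◇p is T, p is T. ✓
v: □□◇p is T, p is F. ✗
w: □□◇p is T, p is T. ✓

{s, t, u, w}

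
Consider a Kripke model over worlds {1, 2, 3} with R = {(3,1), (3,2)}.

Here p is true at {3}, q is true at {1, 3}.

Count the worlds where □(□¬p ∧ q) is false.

1: no successors, so □(□¬p ∧ q) holds vacuously. ✓
2: no successors, so □(□¬p ∧ q) holds vacuously. ✓
3: successors {1, 2}; □¬p ∧ q there: 1:T, 2:F. ✗
Satisfying worlds: {1, 2}.
So □(□¬p ∧ q) fails at the other 1 world.

1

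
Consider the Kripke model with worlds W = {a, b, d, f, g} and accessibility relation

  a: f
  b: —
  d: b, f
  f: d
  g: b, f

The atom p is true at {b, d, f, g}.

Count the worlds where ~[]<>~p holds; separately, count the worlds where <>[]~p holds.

4 and 2

For ~[]<>~p:
a: []<>~p is F. ✓
b: []<>~p is T. ✗
d: []<>~p is F. ✓
f: []<>~p is F. ✓
g: []<>~p is F. ✓
— 4 worlds.
For <>[]~p:
a: successors {f}; []~p there: f:F. ✗
b: no successors, so <>[]~p fails. ✗
d: successors {b, f}; []~p there: b:T, f:F. ✓
f: successors {d}; []~p there: d:F. ✗
g: successors {b, f}; []~p there: b:T, f:F. ✓
— 2 worlds.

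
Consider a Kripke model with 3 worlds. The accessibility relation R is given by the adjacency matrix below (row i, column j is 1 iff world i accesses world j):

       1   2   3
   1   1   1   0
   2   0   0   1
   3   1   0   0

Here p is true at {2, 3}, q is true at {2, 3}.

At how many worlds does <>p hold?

2

1: successors {1, 2}; p there: 1:F, 2:T. ✓
2: successors {3}; p there: 3:T. ✓
3: successors {1}; p there: 1:F. ✗
Satisfying worlds: {1, 2}.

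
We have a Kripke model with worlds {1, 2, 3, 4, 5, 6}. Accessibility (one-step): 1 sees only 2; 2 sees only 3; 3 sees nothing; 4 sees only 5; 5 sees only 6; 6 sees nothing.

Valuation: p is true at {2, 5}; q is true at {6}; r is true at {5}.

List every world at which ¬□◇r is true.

1: □◇r is F. ✓
2: □◇r is F. ✓
3: □◇r is T. ✗
4: □◇r is F. ✓
5: □◇r is F. ✓
6: □◇r is T. ✗

{1, 2, 4, 5}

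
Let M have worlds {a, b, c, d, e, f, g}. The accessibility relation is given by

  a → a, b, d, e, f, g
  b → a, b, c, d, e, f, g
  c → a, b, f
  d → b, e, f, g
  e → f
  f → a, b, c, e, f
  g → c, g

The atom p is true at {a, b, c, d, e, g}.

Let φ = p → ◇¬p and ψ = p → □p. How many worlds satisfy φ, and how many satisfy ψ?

For p → ◇¬p:
a: p is T, ◇¬p is T. ✓
b: p is T, ◇¬p is T. ✓
c: p is T, ◇¬p is T. ✓
d: p is T, ◇¬p is T. ✓
e: p is T, ◇¬p is T. ✓
f: p is F, ◇¬p is T. ✓
g: p is T, ◇¬p is F. ✗
— 6 worlds.
For p → □p:
a: p is T, □p is F. ✗
b: p is T, □p is F. ✗
c: p is T, □p is F. ✗
d: p is T, □p is F. ✗
e: p is T, □p is F. ✗
f: p is F, □p is F. ✓
g: p is T, □p is T. ✓
— 2 worlds.

6 and 2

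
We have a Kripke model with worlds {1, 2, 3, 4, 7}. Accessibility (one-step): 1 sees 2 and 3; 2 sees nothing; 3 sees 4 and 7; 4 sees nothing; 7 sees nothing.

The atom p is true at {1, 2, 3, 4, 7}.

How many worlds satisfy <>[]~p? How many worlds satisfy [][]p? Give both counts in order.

2 and 5

For <>[]~p:
1: successors {2, 3}; []~p there: 2:T, 3:F. ✓
2: no successors, so <>[]~p fails. ✗
3: successors {4, 7}; []~p there: 4:T, 7:T. ✓
4: no successors, so <>[]~p fails. ✗
7: no successors, so <>[]~p fails. ✗
— 2 worlds.
For [][]p:
1: successors {2, 3}; []p there: 2:T, 3:T. ✓
2: no successors, so [][]p holds vacuously. ✓
3: successors {4, 7}; []p there: 4:T, 7:T. ✓
4: no successors, so [][]p holds vacuously. ✓
7: no successors, so [][]p holds vacuously. ✓
— 5 worlds.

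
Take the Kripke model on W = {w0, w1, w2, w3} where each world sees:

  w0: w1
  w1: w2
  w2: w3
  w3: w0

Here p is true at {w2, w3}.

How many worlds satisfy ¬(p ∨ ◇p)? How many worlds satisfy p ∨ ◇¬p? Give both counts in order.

1 and 3

For ¬(p ∨ ◇p):
w0: p ∨ ◇p is F. ✓
w1: p ∨ ◇p is T. ✗
w2: p ∨ ◇p is T. ✗
w3: p ∨ ◇p is T. ✗
— 1 world.
For p ∨ ◇¬p:
w0: p is F, ◇¬p is T. ✓
w1: p is F, ◇¬p is F. ✗
w2: p is T, ◇¬p is F. ✓
w3: p is T, ◇¬p is T. ✓
— 3 worlds.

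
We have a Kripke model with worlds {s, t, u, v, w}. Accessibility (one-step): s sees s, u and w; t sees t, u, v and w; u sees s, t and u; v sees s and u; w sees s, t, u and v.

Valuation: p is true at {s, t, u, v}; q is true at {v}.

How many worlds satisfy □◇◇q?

s: successors {s, u, w}; ◇◇q there: s:T, u:T, w:T. ✓
t: successors {t, u, v, w}; ◇◇q there: t:T, u:T, v:F, w:T. ✗
u: successors {s, t, u}; ◇◇q there: s:T, t:T, u:T. ✓
v: successors {s, u}; ◇◇q there: s:T, u:T. ✓
w: successors {s, t, u, v}; ◇◇q there: s:T, t:T, u:T, v:F. ✗
Satisfying worlds: {s, u, v}.

3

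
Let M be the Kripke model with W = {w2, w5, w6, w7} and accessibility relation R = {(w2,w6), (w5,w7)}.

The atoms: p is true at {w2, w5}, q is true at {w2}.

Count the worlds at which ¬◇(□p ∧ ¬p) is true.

2

w2: ◇(□p ∧ ¬p) is T. ✗
w5: ◇(□p ∧ ¬p) is T. ✗
w6: ◇(□p ∧ ¬p) is F. ✓
w7: ◇(□p ∧ ¬p) is F. ✓
Satisfying worlds: {w6, w7}.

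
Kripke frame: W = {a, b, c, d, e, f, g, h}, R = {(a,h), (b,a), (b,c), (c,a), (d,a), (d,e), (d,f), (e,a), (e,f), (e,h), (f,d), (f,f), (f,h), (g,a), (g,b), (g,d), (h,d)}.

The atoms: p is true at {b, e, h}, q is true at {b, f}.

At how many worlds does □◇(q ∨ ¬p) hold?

a: successors {h}; ◇(q ∨ ¬p) there: h:T. ✓
b: successors {a, c}; ◇(q ∨ ¬p) there: a:F, c:T. ✗
c: successors {a}; ◇(q ∨ ¬p) there: a:F. ✗
d: successors {a, e, f}; ◇(q ∨ ¬p) there: a:F, e:T, f:T. ✗
e: successors {a, f, h}; ◇(q ∨ ¬p) there: a:F, f:T, h:T. ✗
f: successors {d, f, h}; ◇(q ∨ ¬p) there: d:T, f:T, h:T. ✓
g: successors {a, b, d}; ◇(q ∨ ¬p) there: a:F, b:T, d:T. ✗
h: successors {d}; ◇(q ∨ ¬p) there: d:T. ✓
Satisfying worlds: {a, f, h}.

3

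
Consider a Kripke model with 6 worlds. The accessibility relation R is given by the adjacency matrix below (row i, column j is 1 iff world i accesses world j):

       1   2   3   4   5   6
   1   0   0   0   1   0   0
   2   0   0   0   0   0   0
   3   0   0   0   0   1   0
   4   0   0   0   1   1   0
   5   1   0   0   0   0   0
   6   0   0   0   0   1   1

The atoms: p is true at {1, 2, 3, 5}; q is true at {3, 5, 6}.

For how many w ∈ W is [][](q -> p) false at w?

1: successors {4}; [](q -> p) there: 4:T. ✓
2: no successors, so [][](q -> p) holds vacuously. ✓
3: successors {5}; [](q -> p) there: 5:T. ✓
4: successors {4, 5}; [](q -> p) there: 4:T, 5:T. ✓
5: successors {1}; [](q -> p) there: 1:T. ✓
6: successors {5, 6}; [](q -> p) there: 5:T, 6:F. ✗
Satisfying worlds: {1, 2, 3, 4, 5}.
So [][](q -> p) fails at the other 1 world.

1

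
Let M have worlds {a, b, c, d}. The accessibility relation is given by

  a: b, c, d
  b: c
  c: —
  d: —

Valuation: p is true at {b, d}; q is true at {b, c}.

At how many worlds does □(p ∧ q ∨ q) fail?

a: successors {b, c, d}; p ∧ q ∨ q there: b:T, c:T, d:F. ✗
b: successors {c}; p ∧ q ∨ q there: c:T. ✓
c: no successors, so □(p ∧ q ∨ q) holds vacuously. ✓
d: no successors, so □(p ∧ q ∨ q) holds vacuously. ✓
Satisfying worlds: {b, c, d}.
So □(p ∧ q ∨ q) fails at the other 1 world.

1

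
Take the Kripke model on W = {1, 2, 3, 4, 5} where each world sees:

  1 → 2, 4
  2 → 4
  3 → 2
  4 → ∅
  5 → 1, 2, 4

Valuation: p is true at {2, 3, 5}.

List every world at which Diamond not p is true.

1: successors {2, 4}; not p there: 2:F, 4:T. ✓
2: successors {4}; not p there: 4:T. ✓
3: successors {2}; not p there: 2:F. ✗
4: no successors, so Diamond not p fails. ✗
5: successors {1, 2, 4}; not p there: 1:T, 2:F, 4:T. ✓

{1, 2, 5}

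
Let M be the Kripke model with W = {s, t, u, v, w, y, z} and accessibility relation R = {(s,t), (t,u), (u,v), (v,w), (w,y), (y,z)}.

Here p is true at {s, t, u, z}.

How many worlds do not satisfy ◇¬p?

4

s: successors {t}; ¬p there: t:F. ✗
t: successors {u}; ¬p there: u:F. ✗
u: successors {v}; ¬p there: v:T. ✓
v: successors {w}; ¬p there: w:T. ✓
w: successors {y}; ¬p there: y:T. ✓
y: successors {z}; ¬p there: z:F. ✗
z: no successors, so ◇¬p fails. ✗
Satisfying worlds: {u, v, w}.
So ◇¬p fails at the other 4 worlds.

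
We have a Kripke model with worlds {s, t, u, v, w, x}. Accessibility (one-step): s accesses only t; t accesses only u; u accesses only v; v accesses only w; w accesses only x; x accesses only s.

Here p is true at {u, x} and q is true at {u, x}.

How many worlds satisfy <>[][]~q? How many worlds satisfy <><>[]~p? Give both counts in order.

4 and 4

For <>[][]~q:
s: successors {t}; [][]~q there: t:T. ✓
t: successors {u}; [][]~q there: u:T. ✓
u: successors {v}; [][]~q there: v:F. ✗
v: successors {w}; [][]~q there: w:T. ✓
w: successors {x}; [][]~q there: x:T. ✓
x: successors {s}; [][]~q there: s:F. ✗
— 4 worlds.
For <><>[]~p:
s: successors {t}; <>[]~p there: t:T. ✓
t: successors {u}; <>[]~p there: u:T. ✓
u: successors {v}; <>[]~p there: v:F. ✗
v: successors {w}; <>[]~p there: w:T. ✓
w: successors {x}; <>[]~p there: x:T. ✓
x: successors {s}; <>[]~p there: s:F. ✗
— 4 worlds.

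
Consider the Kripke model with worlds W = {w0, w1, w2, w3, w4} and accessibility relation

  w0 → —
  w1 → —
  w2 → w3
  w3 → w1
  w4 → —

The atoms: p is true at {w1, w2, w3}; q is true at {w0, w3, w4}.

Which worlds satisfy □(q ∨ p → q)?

{w0, w1, w2, w4}

w0: no successors, so □(q ∨ p → q) holds vacuously. ✓
w1: no successors, so □(q ∨ p → q) holds vacuously. ✓
w2: successors {w3}; q ∨ p → q there: w3:T. ✓
w3: successors {w1}; q ∨ p → q there: w1:F. ✗
w4: no successors, so □(q ∨ p → q) holds vacuously. ✓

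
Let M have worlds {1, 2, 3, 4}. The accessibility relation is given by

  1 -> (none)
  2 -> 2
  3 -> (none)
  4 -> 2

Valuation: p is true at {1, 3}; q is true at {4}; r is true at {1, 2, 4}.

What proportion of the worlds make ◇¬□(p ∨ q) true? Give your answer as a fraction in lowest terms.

1: no successors, so ◇¬□(p ∨ q) fails. ✗
2: successors {2}; ¬□(p ∨ q) there: 2:T. ✓
3: no successors, so ◇¬□(p ∨ q) fails. ✗
4: successors {2}; ¬□(p ∨ q) there: 2:T. ✓
That's 2 of 4 worlds, so 2/4 = 1/2.

1/2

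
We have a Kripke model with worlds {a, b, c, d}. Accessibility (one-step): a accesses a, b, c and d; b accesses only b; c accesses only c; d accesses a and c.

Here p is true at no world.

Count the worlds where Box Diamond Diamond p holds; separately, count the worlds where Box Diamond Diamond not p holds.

0 and 4

For Box Diamond Diamond p:
a: successors {a, b, c, d}; Diamond Diamond p there: a:F, b:F, c:F, d:F. ✗
b: successors {b}; Diamond Diamond p there: b:F. ✗
c: successors {c}; Diamond Diamond p there: c:F. ✗
d: successors {a, c}; Diamond Diamond p there: a:F, c:F. ✗
— 0 worlds.
For Box Diamond Diamond not p:
a: successors {a, b, c, d}; Diamond Diamond not p there: a:T, b:T, c:T, d:T. ✓
b: successors {b}; Diamond Diamond not p there: b:T. ✓
c: successors {c}; Diamond Diamond not p there: c:T. ✓
d: successors {a, c}; Diamond Diamond not p there: a:T, c:T. ✓
— 4 worlds.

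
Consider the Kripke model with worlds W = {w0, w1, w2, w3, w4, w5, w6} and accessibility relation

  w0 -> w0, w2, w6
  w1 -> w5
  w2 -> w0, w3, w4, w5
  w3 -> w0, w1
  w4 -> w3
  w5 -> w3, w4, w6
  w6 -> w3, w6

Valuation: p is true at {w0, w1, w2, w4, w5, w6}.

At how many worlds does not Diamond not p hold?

w0: Diamond not p is F. ✓
w1: Diamond not p is F. ✓
w2: Diamond not p is T. ✗
w3: Diamond not p is F. ✓
w4: Diamond not p is T. ✗
w5: Diamond not p is T. ✗
w6: Diamond not p is T. ✗
Satisfying worlds: {w0, w1, w3}.

3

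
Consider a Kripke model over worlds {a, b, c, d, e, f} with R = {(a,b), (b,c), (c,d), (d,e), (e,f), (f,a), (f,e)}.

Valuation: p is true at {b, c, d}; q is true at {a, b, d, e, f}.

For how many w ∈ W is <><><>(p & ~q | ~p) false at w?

a: successors {b}; <><>(p & ~q | ~p) there: b:F. ✗
b: successors {c}; <><>(p & ~q | ~p) there: c:T. ✓
c: successors {d}; <><>(p & ~q | ~p) there: d:T. ✓
d: successors {e}; <><>(p & ~q | ~p) there: e:T. ✓
e: successors {f}; <><>(p & ~q | ~p) there: f:T. ✓
f: successors {a, e}; <><>(p & ~q | ~p) there: a:T, e:T. ✓
Satisfying worlds: {b, c, d, e, f}.
So <><><>(p & ~q | ~p) fails at the other 1 world.

1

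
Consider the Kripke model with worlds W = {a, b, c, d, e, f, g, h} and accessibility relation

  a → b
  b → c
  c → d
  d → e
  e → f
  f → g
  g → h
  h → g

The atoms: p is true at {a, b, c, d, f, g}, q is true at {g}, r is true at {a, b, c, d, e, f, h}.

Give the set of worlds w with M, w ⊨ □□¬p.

a: successors {b}; □¬p there: b:F. ✗
b: successors {c}; □¬p there: c:F. ✗
c: successors {d}; □¬p there: d:T. ✓
d: successors {e}; □¬p there: e:F. ✗
e: successors {f}; □¬p there: f:F. ✗
f: successors {g}; □¬p there: g:T. ✓
g: successors {h}; □¬p there: h:F. ✗
h: successors {g}; □¬p there: g:T. ✓

{c, f, h}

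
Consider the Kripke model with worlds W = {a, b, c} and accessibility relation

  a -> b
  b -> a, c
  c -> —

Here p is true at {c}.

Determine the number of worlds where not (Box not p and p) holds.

2

a: Box not p and p is F. ✓
b: Box not p and p is F. ✓
c: Box not p and p is T. ✗
Satisfying worlds: {a, b}.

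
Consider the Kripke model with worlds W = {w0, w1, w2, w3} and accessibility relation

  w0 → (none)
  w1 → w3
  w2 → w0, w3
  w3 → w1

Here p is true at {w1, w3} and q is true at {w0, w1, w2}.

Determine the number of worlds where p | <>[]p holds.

3

w0: p is F, <>[]p is F. ✗
w1: p is T, <>[]p is T. ✓
w2: p is F, <>[]p is T. ✓
w3: p is T, <>[]p is T. ✓
Satisfying worlds: {w1, w2, w3}.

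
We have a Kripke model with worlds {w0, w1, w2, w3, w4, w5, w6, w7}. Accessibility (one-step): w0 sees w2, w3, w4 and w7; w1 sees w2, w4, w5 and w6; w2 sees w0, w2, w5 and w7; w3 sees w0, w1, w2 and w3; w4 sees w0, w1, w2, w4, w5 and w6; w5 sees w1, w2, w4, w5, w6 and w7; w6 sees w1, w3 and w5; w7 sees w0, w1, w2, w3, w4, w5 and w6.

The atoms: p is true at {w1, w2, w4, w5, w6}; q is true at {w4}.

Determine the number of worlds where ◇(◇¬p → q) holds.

7

w0: successors {w2, w3, w4, w7}; ◇¬p → q there: w2:F, w3:F, w4:T, w7:F. ✓
w1: successors {w2, w4, w5, w6}; ◇¬p → q there: w2:F, w4:T, w5:F, w6:F. ✓
w2: successors {w0, w2, w5, w7}; ◇¬p → q there: w0:F, w2:F, w5:F, w7:F. ✗
w3: successors {w0, w1, w2, w3}; ◇¬p → q there: w0:F, w1:T, w2:F, w3:F. ✓
w4: successors {w0, w1, w2, w4, w5, w6}; ◇¬p → q there: w0:F, w1:T, w2:F, w4:T, w5:F, w6:F. ✓
w5: successors {w1, w2, w4, w5, w6, w7}; ◇¬p → q there: w1:T, w2:F, w4:T, w5:F, w6:F, w7:F. ✓
w6: successors {w1, w3, w5}; ◇¬p → q there: w1:T, w3:F, w5:F. ✓
w7: successors {w0, w1, w2, w3, w4, w5, w6}; ◇¬p → q there: w0:F, w1:T, w2:F, w3:F, w4:T, w5:F, w6:F. ✓
Satisfying worlds: {w0, w1, w3, w4, w5, w6, w7}.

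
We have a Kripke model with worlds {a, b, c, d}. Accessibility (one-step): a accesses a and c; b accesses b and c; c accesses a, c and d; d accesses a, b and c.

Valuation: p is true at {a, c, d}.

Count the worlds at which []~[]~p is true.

a: successors {a, c}; ~[]~p there: a:T, c:T. ✓
b: successors {b, c}; ~[]~p there: b:T, c:T. ✓
c: successors {a, c, d}; ~[]~p there: a:T, c:T, d:T. ✓
d: successors {a, b, c}; ~[]~p there: a:T, b:T, c:T. ✓
Satisfying worlds: {a, b, c, d}.

4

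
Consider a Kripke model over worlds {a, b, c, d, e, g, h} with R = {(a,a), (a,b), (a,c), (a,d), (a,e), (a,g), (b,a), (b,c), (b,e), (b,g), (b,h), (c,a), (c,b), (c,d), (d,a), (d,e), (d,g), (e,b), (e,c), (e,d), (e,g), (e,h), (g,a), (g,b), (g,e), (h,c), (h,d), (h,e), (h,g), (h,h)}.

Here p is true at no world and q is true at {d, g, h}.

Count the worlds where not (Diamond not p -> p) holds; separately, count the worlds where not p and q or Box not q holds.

7 and 3

For not (Diamond not p -> p):
a: Diamond not p -> p is F. ✓
b: Diamond not p -> p is F. ✓
c: Diamond not p -> p is F. ✓
d: Diamond not p -> p is F. ✓
e: Diamond not p -> p is F. ✓
g: Diamond not p -> p is F. ✓
h: Diamond not p -> p is F. ✓
— 7 worlds.
For not p and q or Box not q:
a: not p and q is F, Box not q is F. ✗
b: not p and q is F, Box not q is F. ✗
c: not p and q is F, Box not q is F. ✗
d: not p and q is T, Box not q is F. ✓
e: not p and q is F, Box not q is F. ✗
g: not p and q is T, Box not q is T. ✓
h: not p and q is T, Box not q is F. ✓
— 3 worlds.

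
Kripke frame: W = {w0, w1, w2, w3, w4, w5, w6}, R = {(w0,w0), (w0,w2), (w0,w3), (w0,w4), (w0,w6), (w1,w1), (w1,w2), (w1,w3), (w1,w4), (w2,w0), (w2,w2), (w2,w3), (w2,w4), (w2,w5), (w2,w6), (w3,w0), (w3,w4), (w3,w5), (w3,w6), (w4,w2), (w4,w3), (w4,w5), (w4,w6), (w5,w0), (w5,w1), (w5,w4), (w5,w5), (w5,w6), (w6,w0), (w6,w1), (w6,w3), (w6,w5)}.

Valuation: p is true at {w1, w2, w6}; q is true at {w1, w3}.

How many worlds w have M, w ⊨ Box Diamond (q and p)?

w0: successors {w0, w2, w3, w4, w6}; Diamond (q and p) there: w0:F, w2:F, w3:F, w4:F, w6:T. ✗
w1: successors {w1, w2, w3, w4}; Diamond (q and p) there: w1:T, w2:F, w3:F, w4:F. ✗
w2: successors {w0, w2, w3, w4, w5, w6}; Diamond (q and p) there: w0:F, w2:F, w3:F, w4:F, w5:T, w6:T. ✗
w3: successors {w0, w4, w5, w6}; Diamond (q and p) there: w0:F, w4:F, w5:T, w6:T. ✗
w4: successors {w2, w3, w5, w6}; Diamond (q and p) there: w2:F, w3:F, w5:T, w6:T. ✗
w5: successors {w0, w1, w4, w5, w6}; Diamond (q and p) there: w0:F, w1:T, w4:F, w5:T, w6:T. ✗
w6: successors {w0, w1, w3, w5}; Diamond (q and p) there: w0:F, w1:T, w3:F, w5:T. ✗
Satisfying worlds: ∅.

0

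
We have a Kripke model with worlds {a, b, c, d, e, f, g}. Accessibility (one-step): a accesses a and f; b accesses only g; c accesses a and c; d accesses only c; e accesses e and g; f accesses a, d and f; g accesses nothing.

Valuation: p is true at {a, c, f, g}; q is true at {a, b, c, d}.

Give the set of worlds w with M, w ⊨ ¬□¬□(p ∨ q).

a: □¬□(p ∨ q) is F. ✓
b: □¬□(p ∨ q) is F. ✓
c: □¬□(p ∨ q) is F. ✓
d: □¬□(p ∨ q) is F. ✓
e: □¬□(p ∨ q) is F. ✓
f: □¬□(p ∨ q) is F. ✓
g: □¬□(p ∨ q) is T. ✗

{a, b, c, d, e, f}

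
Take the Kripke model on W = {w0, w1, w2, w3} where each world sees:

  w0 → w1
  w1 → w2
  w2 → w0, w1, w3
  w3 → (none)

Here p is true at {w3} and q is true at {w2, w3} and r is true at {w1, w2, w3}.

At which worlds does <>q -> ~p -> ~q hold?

w0: <>q is F, ~p -> ~q is T. ✓
w1: <>q is T, ~p -> ~q is T. ✓
w2: <>q is T, ~p -> ~q is F. ✗
w3: <>q is F, ~p -> ~q is T. ✓

{w0, w1, w3}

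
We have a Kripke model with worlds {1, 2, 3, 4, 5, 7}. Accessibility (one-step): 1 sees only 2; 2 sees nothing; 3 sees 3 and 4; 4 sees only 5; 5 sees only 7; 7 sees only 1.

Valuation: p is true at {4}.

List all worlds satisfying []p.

1: successors {2}; p there: 2:F. ✗
2: no successors, so []p holds vacuously. ✓
3: successors {3, 4}; p there: 3:F, 4:T. ✗
4: successors {5}; p there: 5:F. ✗
5: successors {7}; p there: 7:F. ✗
7: successors {1}; p there: 1:F. ✗

{2}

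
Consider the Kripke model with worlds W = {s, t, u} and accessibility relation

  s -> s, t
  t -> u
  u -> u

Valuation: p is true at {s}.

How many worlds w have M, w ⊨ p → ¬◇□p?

s: p is T, ¬◇□p is T. ✓
t: p is F, ¬◇□p is T. ✓
u: p is F, ¬◇□p is T. ✓
Satisfying worlds: {s, t, u}.

3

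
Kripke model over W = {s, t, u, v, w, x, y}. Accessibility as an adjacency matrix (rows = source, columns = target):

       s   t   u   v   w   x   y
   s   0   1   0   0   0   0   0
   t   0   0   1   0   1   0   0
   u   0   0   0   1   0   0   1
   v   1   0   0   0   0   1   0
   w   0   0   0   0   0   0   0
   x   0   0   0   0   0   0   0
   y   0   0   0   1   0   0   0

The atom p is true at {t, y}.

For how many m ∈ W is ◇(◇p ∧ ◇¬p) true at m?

s: successors {t}; ◇p ∧ ◇¬p there: t:F. ✗
t: successors {u, w}; ◇p ∧ ◇¬p there: u:T, w:F. ✓
u: successors {v, y}; ◇p ∧ ◇¬p there: v:F, y:F. ✗
v: successors {s, x}; ◇p ∧ ◇¬p there: s:F, x:F. ✗
w: no successors, so ◇(◇p ∧ ◇¬p) fails. ✗
x: no successors, so ◇(◇p ∧ ◇¬p) fails. ✗
y: successors {v}; ◇p ∧ ◇¬p there: v:F. ✗
Satisfying worlds: {t}.

1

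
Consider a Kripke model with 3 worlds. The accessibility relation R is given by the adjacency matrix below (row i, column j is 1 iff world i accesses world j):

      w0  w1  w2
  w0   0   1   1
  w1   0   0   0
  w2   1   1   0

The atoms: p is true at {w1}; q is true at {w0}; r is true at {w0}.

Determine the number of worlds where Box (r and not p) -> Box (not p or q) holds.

w0: Box (r and not p) is F, Box (not p or q) is F. ✓
w1: Box (r and not p) is T, Box (not p or q) is T. ✓
w2: Box (r and not p) is F, Box (not p or q) is F. ✓
Satisfying worlds: {w0, w1, w2}.

3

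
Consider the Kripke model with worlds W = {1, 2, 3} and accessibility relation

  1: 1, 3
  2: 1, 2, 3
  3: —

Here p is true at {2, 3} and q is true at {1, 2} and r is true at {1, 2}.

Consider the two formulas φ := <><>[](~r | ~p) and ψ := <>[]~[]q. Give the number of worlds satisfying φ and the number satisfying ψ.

2 and 2

For <><>[](~r | ~p):
1: successors {1, 3}; <>[](~r | ~p) there: 1:T, 3:F. ✓
2: successors {1, 2, 3}; <>[](~r | ~p) there: 1:T, 2:T, 3:F. ✓
3: no successors, so <><>[](~r | ~p) fails. ✗
— 2 worlds.
For <>[]~[]q:
1: successors {1, 3}; []~[]q there: 1:F, 3:T. ✓
2: successors {1, 2, 3}; []~[]q there: 1:F, 2:F, 3:T. ✓
3: no successors, so <>[]~[]q fails. ✗
— 2 worlds.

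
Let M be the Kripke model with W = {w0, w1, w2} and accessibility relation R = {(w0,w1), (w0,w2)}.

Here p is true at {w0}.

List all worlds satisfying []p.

{w1, w2}

w0: successors {w1, w2}; p there: w1:F, w2:F. ✗
w1: no successors, so []p holds vacuously. ✓
w2: no successors, so []p holds vacuously. ✓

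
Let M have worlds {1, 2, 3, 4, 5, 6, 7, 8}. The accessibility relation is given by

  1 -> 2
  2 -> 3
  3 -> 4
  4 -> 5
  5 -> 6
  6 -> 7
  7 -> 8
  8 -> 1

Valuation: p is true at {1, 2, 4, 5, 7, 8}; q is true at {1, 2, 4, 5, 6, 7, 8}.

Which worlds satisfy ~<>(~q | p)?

{5}

1: <>(~q | p) is T. ✗
2: <>(~q | p) is T. ✗
3: <>(~q | p) is T. ✗
4: <>(~q | p) is T. ✗
5: <>(~q | p) is F. ✓
6: <>(~q | p) is T. ✗
7: <>(~q | p) is T. ✗
8: <>(~q | p) is T. ✗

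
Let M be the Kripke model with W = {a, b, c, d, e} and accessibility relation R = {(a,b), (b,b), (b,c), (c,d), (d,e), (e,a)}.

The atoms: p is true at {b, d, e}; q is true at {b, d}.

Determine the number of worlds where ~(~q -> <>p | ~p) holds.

1

a: ~q -> <>p | ~p is T. ✗
b: ~q -> <>p | ~p is T. ✗
c: ~q -> <>p | ~p is T. ✗
d: ~q -> <>p | ~p is T. ✗
e: ~q -> <>p | ~p is F. ✓
Satisfying worlds: {e}.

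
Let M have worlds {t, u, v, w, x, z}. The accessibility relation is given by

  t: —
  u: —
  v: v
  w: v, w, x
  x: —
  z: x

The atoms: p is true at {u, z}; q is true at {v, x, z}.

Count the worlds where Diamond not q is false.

t: no successors, so Diamond not q fails. ✗
u: no successors, so Diamond not q fails. ✗
v: successors {v}; not q there: v:F. ✗
w: successors {v, w, x}; not q there: v:F, w:T, x:F. ✓
x: no successors, so Diamond not q fails. ✗
z: successors {x}; not q there: x:F. ✗
Satisfying worlds: {w}.
So Diamond not q fails at the other 5 worlds.

5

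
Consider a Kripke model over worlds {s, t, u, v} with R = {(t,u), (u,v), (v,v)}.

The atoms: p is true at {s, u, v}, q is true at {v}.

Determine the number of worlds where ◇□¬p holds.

s: no successors, so ◇□¬p fails. ✗
t: successors {u}; □¬p there: u:F. ✗
u: successors {v}; □¬p there: v:F. ✗
v: successors {v}; □¬p there: v:F. ✗
Satisfying worlds: ∅.

0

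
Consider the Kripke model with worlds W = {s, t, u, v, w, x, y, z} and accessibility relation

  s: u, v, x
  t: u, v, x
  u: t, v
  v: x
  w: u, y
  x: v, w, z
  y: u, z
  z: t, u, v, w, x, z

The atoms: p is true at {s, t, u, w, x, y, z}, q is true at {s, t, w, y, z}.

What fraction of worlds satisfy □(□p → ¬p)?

s: successors {u, v, x}; □p → ¬p there: u:T, v:T, x:T. ✓
t: successors {u, v, x}; □p → ¬p there: u:T, v:T, x:T. ✓
u: successors {t, v}; □p → ¬p there: t:T, v:T. ✓
v: successors {x}; □p → ¬p there: x:T. ✓
w: successors {u, y}; □p → ¬p there: u:T, y:F. ✗
x: successors {v, w, z}; □p → ¬p there: v:T, w:F, z:T. ✗
y: successors {u, z}; □p → ¬p there: u:T, z:T. ✓
z: successors {t, u, v, w, x, z}; □p → ¬p there: t:T, u:T, v:T, w:F, x:T, z:T. ✗
That's 5 of 8 worlds, so 5/8.

5/8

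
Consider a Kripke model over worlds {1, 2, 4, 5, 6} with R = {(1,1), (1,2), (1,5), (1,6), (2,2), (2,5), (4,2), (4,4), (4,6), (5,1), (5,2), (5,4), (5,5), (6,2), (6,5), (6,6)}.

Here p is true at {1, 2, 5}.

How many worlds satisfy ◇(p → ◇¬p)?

5

1: successors {1, 2, 5, 6}; p → ◇¬p there: 1:T, 2:F, 5:T, 6:T. ✓
2: successors {2, 5}; p → ◇¬p there: 2:F, 5:T. ✓
4: successors {2, 4, 6}; p → ◇¬p there: 2:F, 4:T, 6:T. ✓
5: successors {1, 2, 4, 5}; p → ◇¬p there: 1:T, 2:F, 4:T, 5:T. ✓
6: successors {2, 5, 6}; p → ◇¬p there: 2:F, 5:T, 6:T. ✓
Satisfying worlds: {1, 2, 4, 5, 6}.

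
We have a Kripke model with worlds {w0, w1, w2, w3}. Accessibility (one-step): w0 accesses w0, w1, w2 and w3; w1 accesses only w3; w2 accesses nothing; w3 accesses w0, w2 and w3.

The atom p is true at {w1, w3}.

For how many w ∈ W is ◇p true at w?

w0: successors {w0, w1, w2, w3}; p there: w0:F, w1:T, w2:F, w3:T. ✓
w1: successors {w3}; p there: w3:T. ✓
w2: no successors, so ◇p fails. ✗
w3: successors {w0, w2, w3}; p there: w0:F, w2:F, w3:T. ✓
Satisfying worlds: {w0, w1, w3}.

3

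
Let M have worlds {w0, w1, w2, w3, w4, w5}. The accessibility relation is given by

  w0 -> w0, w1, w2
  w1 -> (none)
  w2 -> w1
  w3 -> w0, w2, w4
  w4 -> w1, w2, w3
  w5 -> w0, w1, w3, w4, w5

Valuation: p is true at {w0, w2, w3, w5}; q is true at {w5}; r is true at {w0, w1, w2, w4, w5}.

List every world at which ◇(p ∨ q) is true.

w0: successors {w0, w1, w2}; p ∨ q there: w0:T, w1:F, w2:T. ✓
w1: no successors, so ◇(p ∨ q) fails. ✗
w2: successors {w1}; p ∨ q there: w1:F. ✗
w3: successors {w0, w2, w4}; p ∨ q there: w0:T, w2:T, w4:F. ✓
w4: successors {w1, w2, w3}; p ∨ q there: w1:F, w2:T, w3:T. ✓
w5: successors {w0, w1, w3, w4, w5}; p ∨ q there: w0:T, w1:F, w3:T, w4:F, w5:T. ✓

{w0, w3, w4, w5}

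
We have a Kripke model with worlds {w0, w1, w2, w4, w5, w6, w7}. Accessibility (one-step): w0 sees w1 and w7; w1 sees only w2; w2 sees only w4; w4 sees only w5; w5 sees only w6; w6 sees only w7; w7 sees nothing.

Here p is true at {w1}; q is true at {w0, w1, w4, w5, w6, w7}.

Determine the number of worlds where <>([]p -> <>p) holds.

w0: successors {w1, w7}; []p -> <>p there: w1:T, w7:F. ✓
w1: successors {w2}; []p -> <>p there: w2:T. ✓
w2: successors {w4}; []p -> <>p there: w4:T. ✓
w4: successors {w5}; []p -> <>p there: w5:T. ✓
w5: successors {w6}; []p -> <>p there: w6:T. ✓
w6: successors {w7}; []p -> <>p there: w7:F. ✗
w7: no successors, so <>([]p -> <>p) fails. ✗
Satisfying worlds: {w0, w1, w2, w4, w5}.

5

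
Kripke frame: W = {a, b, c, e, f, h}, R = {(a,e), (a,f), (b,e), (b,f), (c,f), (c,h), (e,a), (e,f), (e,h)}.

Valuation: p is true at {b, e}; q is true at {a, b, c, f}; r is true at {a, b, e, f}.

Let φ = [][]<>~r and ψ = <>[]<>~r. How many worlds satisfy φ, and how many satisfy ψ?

For [][]<>~r:
a: successors {e, f}; []<>~r there: e:F, f:T. ✗
b: successors {e, f}; []<>~r there: e:F, f:T. ✗
c: successors {f, h}; []<>~r there: f:T, h:T. ✓
e: successors {a, f, h}; []<>~r there: a:F, f:T, h:T. ✗
f: no successors, so [][]<>~r holds vacuously. ✓
h: no successors, so [][]<>~r holds vacuously. ✓
— 3 worlds.
For <>[]<>~r:
a: successors {e, f}; []<>~r there: e:F, f:T. ✓
b: successors {e, f}; []<>~r there: e:F, f:T. ✓
c: successors {f, h}; []<>~r there: f:T, h:T. ✓
e: successors {a, f, h}; []<>~r there: a:F, f:T, h:T. ✓
f: no successors, so <>[]<>~r fails. ✗
h: no successors, so <>[]<>~r fails. ✗
— 4 worlds.

3 and 4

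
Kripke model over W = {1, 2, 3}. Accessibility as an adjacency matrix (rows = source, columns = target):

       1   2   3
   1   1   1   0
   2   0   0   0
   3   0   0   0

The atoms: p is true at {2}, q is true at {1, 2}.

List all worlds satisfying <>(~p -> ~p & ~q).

1: successors {1, 2}; ~p -> ~p & ~q there: 1:F, 2:T. ✓
2: no successors, so <>(~p -> ~p & ~q) fails. ✗
3: no successors, so <>(~p -> ~p & ~q) fails. ✗

{1}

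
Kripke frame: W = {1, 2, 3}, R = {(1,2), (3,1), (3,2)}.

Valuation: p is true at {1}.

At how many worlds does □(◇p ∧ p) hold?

1

1: successors {2}; ◇p ∧ p there: 2:F. ✗
2: no successors, so □(◇p ∧ p) holds vacuously. ✓
3: successors {1, 2}; ◇p ∧ p there: 1:F, 2:F. ✗
Satisfying worlds: {2}.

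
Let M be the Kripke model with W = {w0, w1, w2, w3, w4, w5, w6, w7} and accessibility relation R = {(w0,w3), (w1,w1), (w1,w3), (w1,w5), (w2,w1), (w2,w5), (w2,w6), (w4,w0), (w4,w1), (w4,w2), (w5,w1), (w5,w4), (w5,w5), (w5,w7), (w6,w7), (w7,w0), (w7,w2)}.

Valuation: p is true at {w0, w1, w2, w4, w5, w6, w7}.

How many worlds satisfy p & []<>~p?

0

w0: p is T, []<>~p is F. ✗
w1: p is T, []<>~p is F. ✗
w2: p is T, []<>~p is F. ✗
w3: p is F, []<>~p is T. ✗
w4: p is T, []<>~p is F. ✗
w5: p is T, []<>~p is F. ✗
w6: p is T, []<>~p is F. ✗
w7: p is T, []<>~p is F. ✗
Satisfying worlds: ∅.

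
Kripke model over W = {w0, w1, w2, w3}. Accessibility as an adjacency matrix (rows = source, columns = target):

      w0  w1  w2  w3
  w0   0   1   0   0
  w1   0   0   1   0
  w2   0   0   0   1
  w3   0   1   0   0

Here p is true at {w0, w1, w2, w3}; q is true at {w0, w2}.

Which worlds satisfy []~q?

w0: successors {w1}; ~q there: w1:T. ✓
w1: successors {w2}; ~q there: w2:F. ✗
w2: successors {w3}; ~q there: w3:T. ✓
w3: successors {w1}; ~q there: w1:T. ✓

{w0, w2, w3}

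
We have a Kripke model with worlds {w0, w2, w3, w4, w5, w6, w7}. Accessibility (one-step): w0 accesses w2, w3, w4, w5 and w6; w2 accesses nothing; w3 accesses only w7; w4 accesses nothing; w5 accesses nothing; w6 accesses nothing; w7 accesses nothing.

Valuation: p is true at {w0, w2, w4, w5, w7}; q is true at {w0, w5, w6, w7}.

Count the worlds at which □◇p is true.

w0: successors {w2, w3, w4, w5, w6}; ◇p there: w2:F, w3:T, w4:F, w5:F, w6:F. ✗
w2: no successors, so □◇p holds vacuously. ✓
w3: successors {w7}; ◇p there: w7:F. ✗
w4: no successors, so □◇p holds vacuously. ✓
w5: no successors, so □◇p holds vacuously. ✓
w6: no successors, so □◇p holds vacuously. ✓
w7: no successors, so □◇p holds vacuously. ✓
Satisfying worlds: {w2, w4, w5, w6, w7}.

5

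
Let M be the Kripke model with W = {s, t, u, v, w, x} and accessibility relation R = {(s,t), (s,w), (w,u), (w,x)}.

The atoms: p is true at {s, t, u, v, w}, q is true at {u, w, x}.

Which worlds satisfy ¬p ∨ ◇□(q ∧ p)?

{s, w, x}

s: ¬p is F, ◇□(q ∧ p) is T. ✓
t: ¬p is F, ◇□(q ∧ p) is F. ✗
u: ¬p is F, ◇□(q ∧ p) is F. ✗
v: ¬p is F, ◇□(q ∧ p) is F. ✗
w: ¬p is F, ◇□(q ∧ p) is T. ✓
x: ¬p is T, ◇□(q ∧ p) is F. ✓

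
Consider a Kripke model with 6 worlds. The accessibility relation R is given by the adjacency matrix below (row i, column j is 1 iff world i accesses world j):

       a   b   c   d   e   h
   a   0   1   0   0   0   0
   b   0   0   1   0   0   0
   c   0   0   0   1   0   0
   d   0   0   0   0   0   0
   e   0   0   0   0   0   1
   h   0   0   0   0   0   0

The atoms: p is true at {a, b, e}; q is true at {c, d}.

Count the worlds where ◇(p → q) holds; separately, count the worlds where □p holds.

For ◇(p → q):
a: successors {b}; p → q there: b:F. ✗
b: successors {c}; p → q there: c:T. ✓
c: successors {d}; p → q there: d:T. ✓
d: no successors, so ◇(p → q) fails. ✗
e: successors {h}; p → q there: h:T. ✓
h: no successors, so ◇(p → q) fails. ✗
— 3 worlds.
For □p:
a: successors {b}; p there: b:T. ✓
b: successors {c}; p there: c:F. ✗
c: successors {d}; p there: d:F. ✗
d: no successors, so □p holds vacuously. ✓
e: successors {h}; p there: h:F. ✗
h: no successors, so □p holds vacuously. ✓
— 3 worlds.

3 and 3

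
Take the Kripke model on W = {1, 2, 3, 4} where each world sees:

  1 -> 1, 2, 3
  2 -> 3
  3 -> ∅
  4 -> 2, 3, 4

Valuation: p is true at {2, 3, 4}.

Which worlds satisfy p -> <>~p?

1: p is F, <>~p is T. ✓
2: p is T, <>~p is F. ✗
3: p is T, <>~p is F. ✗
4: p is T, <>~p is F. ✗

{1}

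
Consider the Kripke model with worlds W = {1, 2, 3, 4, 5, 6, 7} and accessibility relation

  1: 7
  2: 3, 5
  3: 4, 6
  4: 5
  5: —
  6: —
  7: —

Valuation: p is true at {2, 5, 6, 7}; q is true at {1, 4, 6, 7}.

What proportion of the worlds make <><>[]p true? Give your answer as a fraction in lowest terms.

1: successors {7}; <>[]p there: 7:F. ✗
2: successors {3, 5}; <>[]p there: 3:T, 5:F. ✓
3: successors {4, 6}; <>[]p there: 4:T, 6:F. ✓
4: successors {5}; <>[]p there: 5:F. ✗
5: no successors, so <><>[]p fails. ✗
6: no successors, so <><>[]p fails. ✗
7: no successors, so <><>[]p fails. ✗
That's 2 of 7 worlds, so 2/7.

2/7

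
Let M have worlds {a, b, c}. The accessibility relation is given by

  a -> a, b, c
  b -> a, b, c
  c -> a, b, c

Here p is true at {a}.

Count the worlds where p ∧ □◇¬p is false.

2

a: p is T, □◇¬p is T. ✓
b: p is F, □◇¬p is T. ✗
c: p is F, □◇¬p is T. ✗
Satisfying worlds: {a}.
So p ∧ □◇¬p fails at the other 2 worlds.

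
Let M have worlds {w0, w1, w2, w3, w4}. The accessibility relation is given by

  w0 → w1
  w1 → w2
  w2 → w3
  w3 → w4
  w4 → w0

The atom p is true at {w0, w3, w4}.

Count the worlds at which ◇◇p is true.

3

w0: successors {w1}; ◇p there: w1:F. ✗
w1: successors {w2}; ◇p there: w2:T. ✓
w2: successors {w3}; ◇p there: w3:T. ✓
w3: successors {w4}; ◇p there: w4:T. ✓
w4: successors {w0}; ◇p there: w0:F. ✗
Satisfying worlds: {w1, w2, w3}.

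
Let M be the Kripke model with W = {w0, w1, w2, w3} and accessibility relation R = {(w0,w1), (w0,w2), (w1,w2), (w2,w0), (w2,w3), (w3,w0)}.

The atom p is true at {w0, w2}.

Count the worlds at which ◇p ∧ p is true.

2

w0: ◇p is T, p is T. ✓
w1: ◇p is T, p is F. ✗
w2: ◇p is T, p is T. ✓
w3: ◇p is T, p is F. ✗
Satisfying worlds: {w0, w2}.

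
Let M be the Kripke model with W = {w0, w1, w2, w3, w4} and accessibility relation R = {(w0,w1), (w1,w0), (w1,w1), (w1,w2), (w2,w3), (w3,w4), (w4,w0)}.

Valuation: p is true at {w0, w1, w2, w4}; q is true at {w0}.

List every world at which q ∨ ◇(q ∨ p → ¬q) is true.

{w0, w1, w2, w3}

w0: q is T, ◇(q ∨ p → ¬q) is T. ✓
w1: q is F, ◇(q ∨ p → ¬q) is T. ✓
w2: q is F, ◇(q ∨ p → ¬q) is T. ✓
w3: q is F, ◇(q ∨ p → ¬q) is T. ✓
w4: q is F, ◇(q ∨ p → ¬q) is F. ✗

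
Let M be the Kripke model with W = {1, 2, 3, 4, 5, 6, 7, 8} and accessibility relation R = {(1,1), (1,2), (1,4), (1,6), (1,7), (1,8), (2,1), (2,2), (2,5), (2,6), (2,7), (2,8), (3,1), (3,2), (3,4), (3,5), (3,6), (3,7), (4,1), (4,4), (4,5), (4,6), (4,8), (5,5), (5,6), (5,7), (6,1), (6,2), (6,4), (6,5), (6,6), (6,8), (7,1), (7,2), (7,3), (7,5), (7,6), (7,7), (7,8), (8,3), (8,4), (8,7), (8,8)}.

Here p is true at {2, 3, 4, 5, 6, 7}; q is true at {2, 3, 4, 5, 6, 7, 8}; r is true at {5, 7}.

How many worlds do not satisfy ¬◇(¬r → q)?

1: ◇(¬r → q) is T. ✗
2: ◇(¬r → q) is T. ✗
3: ◇(¬r → q) is T. ✗
4: ◇(¬r → q) is T. ✗
5: ◇(¬r → q) is T. ✗
6: ◇(¬r → q) is T. ✗
7: ◇(¬r → q) is T. ✗
8: ◇(¬r → q) is T. ✗
Satisfying worlds: ∅.
So ¬◇(¬r → q) fails at the other 8 worlds.

8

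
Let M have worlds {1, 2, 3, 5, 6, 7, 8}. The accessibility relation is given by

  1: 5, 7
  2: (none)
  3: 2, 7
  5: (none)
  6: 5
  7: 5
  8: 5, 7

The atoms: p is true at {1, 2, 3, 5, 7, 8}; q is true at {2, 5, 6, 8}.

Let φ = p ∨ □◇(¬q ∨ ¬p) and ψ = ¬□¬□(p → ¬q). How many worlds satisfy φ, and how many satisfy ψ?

6 and 5

For p ∨ □◇(¬q ∨ ¬p):
1: p is T, □◇(¬q ∨ ¬p) is F. ✓
2: p is T, □◇(¬q ∨ ¬p) is T. ✓
3: p is T, □◇(¬q ∨ ¬p) is F. ✓
5: p is T, □◇(¬q ∨ ¬p) is T. ✓
6: p is F, □◇(¬q ∨ ¬p) is F. ✗
7: p is T, □◇(¬q ∨ ¬p) is F. ✓
8: p is T, □◇(¬q ∨ ¬p) is F. ✓
— 6 worlds.
For ¬□¬□(p → ¬q):
1: □¬□(p → ¬q) is F. ✓
2: □¬□(p → ¬q) is T. ✗
3: □¬□(p → ¬q) is F. ✓
5: □¬□(p → ¬q) is T. ✗
6: □¬□(p → ¬q) is F. ✓
7: □¬□(p → ¬q) is F. ✓
8: □¬□(p → ¬q) is F. ✓
— 5 worlds.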